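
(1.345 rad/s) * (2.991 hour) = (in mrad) 1.448e+07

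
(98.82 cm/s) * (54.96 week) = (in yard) 3.592e+07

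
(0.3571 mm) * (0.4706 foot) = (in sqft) 0.0005513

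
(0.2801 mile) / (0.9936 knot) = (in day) 0.01021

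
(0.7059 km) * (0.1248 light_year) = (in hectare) 8.335e+13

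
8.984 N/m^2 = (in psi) 0.001303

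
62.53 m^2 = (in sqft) 673.1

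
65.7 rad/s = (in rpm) 627.4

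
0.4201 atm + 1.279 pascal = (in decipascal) 4.257e+05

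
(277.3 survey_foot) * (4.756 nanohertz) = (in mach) 1.181e-09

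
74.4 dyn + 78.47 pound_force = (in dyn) 3.491e+07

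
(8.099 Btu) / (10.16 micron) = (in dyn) 8.41e+13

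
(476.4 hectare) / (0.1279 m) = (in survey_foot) 1.222e+08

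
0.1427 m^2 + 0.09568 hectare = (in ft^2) 1.03e+04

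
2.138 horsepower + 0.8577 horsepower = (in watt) 2234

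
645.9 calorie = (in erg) 2.702e+10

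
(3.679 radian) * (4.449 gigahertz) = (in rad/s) 1.637e+10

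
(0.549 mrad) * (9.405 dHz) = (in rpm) 0.004931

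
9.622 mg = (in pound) 2.121e-05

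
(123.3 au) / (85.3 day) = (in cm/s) 2.503e+08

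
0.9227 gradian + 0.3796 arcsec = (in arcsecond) 2990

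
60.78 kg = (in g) 6.078e+04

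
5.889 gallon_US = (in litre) 22.29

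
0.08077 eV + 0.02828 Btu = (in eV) 1.862e+20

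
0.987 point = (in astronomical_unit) 2.328e-15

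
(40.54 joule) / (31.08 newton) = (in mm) 1304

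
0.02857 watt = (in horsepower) 3.831e-05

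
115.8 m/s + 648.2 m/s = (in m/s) 764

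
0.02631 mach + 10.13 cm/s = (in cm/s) 906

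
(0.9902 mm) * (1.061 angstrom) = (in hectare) 1.051e-17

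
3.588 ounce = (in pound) 0.2243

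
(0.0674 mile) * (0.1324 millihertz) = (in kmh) 0.0517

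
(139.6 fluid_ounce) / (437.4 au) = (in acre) 1.559e-20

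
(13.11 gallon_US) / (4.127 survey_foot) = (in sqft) 0.4247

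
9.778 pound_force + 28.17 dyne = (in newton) 43.49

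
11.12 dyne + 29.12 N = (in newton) 29.12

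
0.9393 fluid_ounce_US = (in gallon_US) 0.007338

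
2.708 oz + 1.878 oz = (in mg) 1.3e+05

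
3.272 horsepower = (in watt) 2440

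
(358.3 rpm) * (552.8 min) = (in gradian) 7.923e+07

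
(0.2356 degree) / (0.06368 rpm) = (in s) 0.6166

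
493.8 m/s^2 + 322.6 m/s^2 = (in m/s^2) 816.4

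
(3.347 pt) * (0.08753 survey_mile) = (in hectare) 1.663e-05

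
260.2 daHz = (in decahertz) 260.2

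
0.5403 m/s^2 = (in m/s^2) 0.5403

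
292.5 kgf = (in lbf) 644.9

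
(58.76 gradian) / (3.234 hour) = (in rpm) 0.0007571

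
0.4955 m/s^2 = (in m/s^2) 0.4955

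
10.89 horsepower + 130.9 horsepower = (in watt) 1.057e+05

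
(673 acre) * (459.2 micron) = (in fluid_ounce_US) 4.229e+07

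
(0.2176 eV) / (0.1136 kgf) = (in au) 2.092e-31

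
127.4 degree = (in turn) 0.3539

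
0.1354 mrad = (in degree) 0.007758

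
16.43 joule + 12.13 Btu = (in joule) 1.281e+04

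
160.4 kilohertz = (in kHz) 160.4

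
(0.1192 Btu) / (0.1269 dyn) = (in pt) 2.809e+11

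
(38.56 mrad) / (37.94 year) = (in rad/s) 3.223e-11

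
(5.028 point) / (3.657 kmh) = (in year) 5.537e-11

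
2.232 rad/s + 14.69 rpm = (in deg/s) 216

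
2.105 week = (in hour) 353.6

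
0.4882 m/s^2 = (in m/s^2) 0.4882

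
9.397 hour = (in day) 0.3915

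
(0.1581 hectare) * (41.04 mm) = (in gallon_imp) 1.427e+04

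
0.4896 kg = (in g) 489.6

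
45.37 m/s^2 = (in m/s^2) 45.37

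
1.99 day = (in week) 0.2843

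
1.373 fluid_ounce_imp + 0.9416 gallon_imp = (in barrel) 0.02717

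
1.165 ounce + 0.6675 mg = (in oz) 1.165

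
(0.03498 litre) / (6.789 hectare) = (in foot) 1.69e-09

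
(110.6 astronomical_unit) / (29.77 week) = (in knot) 1.786e+06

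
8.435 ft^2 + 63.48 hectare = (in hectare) 63.48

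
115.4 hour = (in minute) 6924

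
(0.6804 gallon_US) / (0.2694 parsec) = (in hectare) 3.098e-23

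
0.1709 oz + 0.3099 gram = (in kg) 0.005155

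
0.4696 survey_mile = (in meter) 755.7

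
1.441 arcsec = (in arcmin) 0.02402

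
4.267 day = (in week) 0.6096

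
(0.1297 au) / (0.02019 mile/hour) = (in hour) 5.971e+08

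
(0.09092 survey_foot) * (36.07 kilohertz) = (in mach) 2.936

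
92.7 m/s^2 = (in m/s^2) 92.7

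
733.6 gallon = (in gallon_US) 733.6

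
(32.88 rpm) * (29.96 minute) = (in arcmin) 2.128e+07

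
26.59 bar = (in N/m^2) 2.659e+06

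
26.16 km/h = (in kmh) 26.16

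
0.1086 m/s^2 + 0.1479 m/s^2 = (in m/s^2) 0.2565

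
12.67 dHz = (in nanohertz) 1.267e+09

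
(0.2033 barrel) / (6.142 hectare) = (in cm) 5.262e-05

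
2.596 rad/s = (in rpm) 24.79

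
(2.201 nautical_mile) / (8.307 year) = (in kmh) 5.602e-05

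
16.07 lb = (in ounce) 257.1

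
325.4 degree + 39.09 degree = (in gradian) 405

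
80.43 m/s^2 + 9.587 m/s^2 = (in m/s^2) 90.02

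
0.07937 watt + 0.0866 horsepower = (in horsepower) 0.08671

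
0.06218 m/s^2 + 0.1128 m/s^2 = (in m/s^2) 0.175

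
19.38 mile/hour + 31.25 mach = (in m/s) 1.065e+04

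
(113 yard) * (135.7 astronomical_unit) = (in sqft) 2.258e+16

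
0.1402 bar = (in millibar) 140.2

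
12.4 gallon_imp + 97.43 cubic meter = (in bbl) 613.2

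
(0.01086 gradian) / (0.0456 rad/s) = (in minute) 6.235e-05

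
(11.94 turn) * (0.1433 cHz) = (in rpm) 1.027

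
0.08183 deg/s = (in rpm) 0.01364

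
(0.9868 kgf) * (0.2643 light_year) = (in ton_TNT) 5.783e+06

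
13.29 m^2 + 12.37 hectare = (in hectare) 12.37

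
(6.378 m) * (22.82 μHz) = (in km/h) 0.000524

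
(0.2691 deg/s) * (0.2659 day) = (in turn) 17.17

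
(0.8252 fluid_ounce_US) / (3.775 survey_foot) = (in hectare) 2.121e-09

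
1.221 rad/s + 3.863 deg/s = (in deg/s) 73.82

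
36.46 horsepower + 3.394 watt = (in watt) 2.719e+04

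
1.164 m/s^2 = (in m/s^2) 1.164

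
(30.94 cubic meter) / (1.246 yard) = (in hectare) 0.002716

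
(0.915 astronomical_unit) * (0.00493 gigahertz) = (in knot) 1.312e+18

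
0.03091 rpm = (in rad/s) 0.003237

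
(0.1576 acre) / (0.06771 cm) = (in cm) 9.419e+07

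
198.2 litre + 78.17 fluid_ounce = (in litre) 200.5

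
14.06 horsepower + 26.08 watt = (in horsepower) 14.09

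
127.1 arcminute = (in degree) 2.118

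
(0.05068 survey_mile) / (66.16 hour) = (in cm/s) 0.03424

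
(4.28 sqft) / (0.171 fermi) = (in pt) 6.591e+18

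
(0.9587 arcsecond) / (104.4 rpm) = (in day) 4.921e-12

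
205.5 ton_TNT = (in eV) 5.367e+30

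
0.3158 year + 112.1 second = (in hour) 2766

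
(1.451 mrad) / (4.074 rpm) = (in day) 3.936e-08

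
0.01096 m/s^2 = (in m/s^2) 0.01096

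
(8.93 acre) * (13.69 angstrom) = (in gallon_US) 0.01307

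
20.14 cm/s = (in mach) 0.0005915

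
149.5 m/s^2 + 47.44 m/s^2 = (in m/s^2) 196.9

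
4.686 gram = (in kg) 0.004686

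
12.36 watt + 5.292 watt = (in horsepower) 0.02367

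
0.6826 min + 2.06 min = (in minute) 2.743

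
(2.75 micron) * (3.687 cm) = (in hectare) 1.014e-11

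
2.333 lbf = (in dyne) 1.038e+06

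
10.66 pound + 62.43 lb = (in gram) 3.315e+04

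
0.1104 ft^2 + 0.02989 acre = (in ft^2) 1302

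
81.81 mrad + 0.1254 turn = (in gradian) 55.37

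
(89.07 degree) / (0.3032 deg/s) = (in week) 0.0004857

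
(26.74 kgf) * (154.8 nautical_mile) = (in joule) 7.518e+07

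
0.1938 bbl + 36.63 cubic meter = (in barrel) 230.6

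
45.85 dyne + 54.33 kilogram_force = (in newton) 532.8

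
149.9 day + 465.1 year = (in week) 2.427e+04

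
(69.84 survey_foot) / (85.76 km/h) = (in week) 1.477e-06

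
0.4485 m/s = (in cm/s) 44.85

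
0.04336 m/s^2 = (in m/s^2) 0.04336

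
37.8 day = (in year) 0.1036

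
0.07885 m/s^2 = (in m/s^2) 0.07885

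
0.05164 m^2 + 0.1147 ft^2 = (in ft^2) 0.6705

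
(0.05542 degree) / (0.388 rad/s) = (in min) 4.155e-05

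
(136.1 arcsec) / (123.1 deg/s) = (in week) 5.078e-10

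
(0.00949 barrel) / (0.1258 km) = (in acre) 2.964e-09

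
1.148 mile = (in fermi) 1.848e+18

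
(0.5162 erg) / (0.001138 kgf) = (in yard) 5.058e-06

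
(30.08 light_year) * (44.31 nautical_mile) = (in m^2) 2.335e+22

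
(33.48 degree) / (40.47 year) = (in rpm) 4.372e-09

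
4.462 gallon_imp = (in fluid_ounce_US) 685.9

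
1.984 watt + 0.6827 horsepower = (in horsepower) 0.6854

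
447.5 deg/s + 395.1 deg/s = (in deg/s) 842.6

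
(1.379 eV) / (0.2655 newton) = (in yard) 9.101e-19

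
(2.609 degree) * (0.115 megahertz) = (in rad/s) 5237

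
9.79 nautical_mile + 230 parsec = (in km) 7.097e+15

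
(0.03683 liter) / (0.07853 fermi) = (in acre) 1.159e+08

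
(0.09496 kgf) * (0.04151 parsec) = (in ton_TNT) 2.851e+05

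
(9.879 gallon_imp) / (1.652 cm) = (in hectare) 0.0002719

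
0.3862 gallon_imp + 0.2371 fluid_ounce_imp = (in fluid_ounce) 59.6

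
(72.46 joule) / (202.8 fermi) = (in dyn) 3.573e+19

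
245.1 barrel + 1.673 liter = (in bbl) 245.1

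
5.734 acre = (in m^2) 2.32e+04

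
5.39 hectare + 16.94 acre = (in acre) 30.26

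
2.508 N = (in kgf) 0.2557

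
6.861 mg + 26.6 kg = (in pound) 58.64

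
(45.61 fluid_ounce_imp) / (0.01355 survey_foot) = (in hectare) 3.138e-05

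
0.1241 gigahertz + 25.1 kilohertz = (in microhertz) 1.241e+14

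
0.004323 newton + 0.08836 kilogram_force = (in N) 0.8708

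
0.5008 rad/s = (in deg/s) 28.69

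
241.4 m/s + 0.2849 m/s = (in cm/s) 2.417e+04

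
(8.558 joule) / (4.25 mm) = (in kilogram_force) 205.3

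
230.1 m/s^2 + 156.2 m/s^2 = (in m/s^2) 386.3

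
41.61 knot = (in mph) 47.88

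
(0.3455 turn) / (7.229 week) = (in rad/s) 4.965e-07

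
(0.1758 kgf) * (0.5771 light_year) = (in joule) 9.413e+15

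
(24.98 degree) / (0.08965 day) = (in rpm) 0.0005375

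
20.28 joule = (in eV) 1.266e+20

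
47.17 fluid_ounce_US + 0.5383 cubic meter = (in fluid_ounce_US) 1.825e+04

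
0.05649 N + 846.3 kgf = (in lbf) 1866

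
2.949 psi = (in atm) 0.2007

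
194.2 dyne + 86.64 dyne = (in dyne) 280.8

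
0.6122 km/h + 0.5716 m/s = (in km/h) 2.67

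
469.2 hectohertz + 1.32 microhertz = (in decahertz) 4692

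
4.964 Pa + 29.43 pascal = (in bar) 0.0003439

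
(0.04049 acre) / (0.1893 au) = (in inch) 2.278e-07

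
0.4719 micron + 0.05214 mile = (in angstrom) 8.391e+11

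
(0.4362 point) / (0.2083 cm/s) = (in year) 2.343e-09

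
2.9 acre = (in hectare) 1.174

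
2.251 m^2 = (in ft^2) 24.23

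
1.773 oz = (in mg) 5.026e+04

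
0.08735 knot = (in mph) 0.1005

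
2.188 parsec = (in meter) 6.751e+16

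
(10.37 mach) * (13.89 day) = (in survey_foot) 1.39e+10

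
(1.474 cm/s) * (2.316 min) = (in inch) 80.64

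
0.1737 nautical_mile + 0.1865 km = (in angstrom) 5.082e+12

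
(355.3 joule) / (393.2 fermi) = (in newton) 9.036e+14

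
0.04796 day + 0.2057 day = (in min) 365.3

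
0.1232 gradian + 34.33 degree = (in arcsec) 1.24e+05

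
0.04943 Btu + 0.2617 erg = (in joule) 52.15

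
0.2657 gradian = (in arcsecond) 860.9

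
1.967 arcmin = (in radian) 0.0005722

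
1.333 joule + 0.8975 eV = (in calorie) 0.3186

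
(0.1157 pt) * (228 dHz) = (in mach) 2.733e-06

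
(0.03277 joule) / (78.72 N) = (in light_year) 4.4e-20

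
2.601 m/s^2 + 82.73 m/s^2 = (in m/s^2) 85.33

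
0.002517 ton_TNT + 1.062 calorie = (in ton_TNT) 0.002517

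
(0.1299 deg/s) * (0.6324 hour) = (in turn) 0.8215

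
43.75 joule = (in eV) 2.731e+20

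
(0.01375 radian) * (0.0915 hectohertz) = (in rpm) 1.201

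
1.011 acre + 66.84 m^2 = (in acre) 1.028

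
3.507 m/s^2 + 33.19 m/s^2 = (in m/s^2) 36.7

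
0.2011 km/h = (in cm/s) 5.586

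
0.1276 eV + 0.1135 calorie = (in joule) 0.4749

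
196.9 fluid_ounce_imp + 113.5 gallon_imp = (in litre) 521.6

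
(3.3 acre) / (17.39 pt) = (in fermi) 2.177e+21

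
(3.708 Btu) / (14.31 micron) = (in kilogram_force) 2.788e+07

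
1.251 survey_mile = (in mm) 2.013e+06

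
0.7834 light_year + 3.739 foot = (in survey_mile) 4.605e+12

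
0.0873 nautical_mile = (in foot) 530.4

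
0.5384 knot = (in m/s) 0.277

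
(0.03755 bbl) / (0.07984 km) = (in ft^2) 0.0008049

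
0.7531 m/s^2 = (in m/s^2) 0.7531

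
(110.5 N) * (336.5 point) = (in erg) 1.312e+08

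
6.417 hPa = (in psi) 0.09307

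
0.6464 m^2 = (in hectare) 6.464e-05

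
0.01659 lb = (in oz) 0.2654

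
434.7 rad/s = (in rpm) 4151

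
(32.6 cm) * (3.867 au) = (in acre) 4.66e+07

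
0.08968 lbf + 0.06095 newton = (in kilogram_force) 0.04689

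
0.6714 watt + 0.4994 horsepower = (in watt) 373.1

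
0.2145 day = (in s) 1.853e+04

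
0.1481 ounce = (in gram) 4.199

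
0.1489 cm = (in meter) 0.001489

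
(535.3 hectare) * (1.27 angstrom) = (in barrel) 0.004276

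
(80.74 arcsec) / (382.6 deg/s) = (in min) 9.77e-07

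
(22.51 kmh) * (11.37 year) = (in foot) 7.356e+09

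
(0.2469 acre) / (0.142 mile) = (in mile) 0.002717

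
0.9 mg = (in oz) 3.175e-05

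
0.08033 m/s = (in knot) 0.1561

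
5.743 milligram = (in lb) 1.266e-05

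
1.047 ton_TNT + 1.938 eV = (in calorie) 1.047e+09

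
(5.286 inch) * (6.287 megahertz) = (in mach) 2479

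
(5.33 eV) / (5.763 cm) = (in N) 1.482e-17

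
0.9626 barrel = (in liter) 153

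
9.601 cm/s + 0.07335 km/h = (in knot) 0.2262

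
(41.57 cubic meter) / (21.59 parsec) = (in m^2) 6.24e-17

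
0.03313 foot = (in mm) 10.1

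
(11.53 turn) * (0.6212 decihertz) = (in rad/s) 4.5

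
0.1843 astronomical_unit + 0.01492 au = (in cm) 2.98e+12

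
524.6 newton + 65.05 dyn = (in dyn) 5.246e+07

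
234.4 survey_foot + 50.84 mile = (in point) 2.321e+08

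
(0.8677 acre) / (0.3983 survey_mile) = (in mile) 0.003404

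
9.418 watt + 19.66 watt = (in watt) 29.08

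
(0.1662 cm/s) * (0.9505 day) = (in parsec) 4.423e-15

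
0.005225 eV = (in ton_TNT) 2.001e-31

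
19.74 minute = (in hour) 0.329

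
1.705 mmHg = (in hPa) 2.273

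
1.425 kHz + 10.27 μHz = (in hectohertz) 14.25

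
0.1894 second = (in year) 6.006e-09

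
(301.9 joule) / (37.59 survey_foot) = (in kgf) 2.687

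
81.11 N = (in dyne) 8.111e+06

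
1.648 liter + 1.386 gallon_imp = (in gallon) 2.1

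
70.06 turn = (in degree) 2.522e+04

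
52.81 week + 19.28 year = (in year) 20.29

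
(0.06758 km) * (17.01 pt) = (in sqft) 4.365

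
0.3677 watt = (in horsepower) 0.0004931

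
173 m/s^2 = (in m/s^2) 173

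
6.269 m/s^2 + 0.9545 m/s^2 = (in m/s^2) 7.224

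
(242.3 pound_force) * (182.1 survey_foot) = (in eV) 3.734e+23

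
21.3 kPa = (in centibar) 21.3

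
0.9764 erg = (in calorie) 2.334e-08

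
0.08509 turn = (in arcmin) 1838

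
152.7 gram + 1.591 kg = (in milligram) 1.744e+06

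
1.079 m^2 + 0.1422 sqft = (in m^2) 1.092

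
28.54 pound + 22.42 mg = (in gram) 1.295e+04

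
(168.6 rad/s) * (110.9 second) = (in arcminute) 6.428e+07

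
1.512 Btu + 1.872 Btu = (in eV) 2.228e+22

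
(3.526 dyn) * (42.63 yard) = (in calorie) 0.0003285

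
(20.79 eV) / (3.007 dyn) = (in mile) 6.883e-17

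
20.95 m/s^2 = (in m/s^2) 20.95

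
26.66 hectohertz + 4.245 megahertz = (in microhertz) 4.248e+12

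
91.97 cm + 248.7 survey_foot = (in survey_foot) 251.7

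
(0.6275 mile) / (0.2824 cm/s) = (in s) 3.576e+05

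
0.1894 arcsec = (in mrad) 0.0009182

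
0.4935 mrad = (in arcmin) 1.697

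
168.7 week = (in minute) 1.7e+06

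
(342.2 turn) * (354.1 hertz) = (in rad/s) 7.614e+05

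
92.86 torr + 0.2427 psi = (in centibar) 14.05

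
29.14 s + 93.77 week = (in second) 5.671e+07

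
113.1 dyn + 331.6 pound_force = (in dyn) 1.475e+08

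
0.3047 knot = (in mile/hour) 0.3506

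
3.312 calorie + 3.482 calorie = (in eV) 1.774e+20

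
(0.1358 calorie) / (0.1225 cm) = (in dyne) 4.638e+07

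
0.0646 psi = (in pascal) 445.4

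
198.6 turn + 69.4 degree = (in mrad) 1.249e+06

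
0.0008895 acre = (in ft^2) 38.75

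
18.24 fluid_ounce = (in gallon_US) 0.1425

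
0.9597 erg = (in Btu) 9.096e-11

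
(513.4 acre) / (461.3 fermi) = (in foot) 1.478e+19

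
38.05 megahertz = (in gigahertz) 0.03805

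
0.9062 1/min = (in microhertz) 1.51e+04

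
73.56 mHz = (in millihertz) 73.56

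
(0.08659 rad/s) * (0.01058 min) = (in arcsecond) 1.134e+04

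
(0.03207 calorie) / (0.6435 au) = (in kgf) 1.421e-13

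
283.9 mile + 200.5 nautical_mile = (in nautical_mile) 447.2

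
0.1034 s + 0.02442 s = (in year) 4.053e-09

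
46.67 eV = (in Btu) 7.087e-21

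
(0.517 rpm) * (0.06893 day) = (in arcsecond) 6.651e+07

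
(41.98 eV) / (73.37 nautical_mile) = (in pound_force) 1.113e-23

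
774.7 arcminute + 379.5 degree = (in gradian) 436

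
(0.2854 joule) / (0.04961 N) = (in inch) 226.5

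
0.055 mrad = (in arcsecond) 11.34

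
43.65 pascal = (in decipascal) 436.5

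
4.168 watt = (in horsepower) 0.005589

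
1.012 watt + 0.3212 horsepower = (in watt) 240.5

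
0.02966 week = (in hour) 4.983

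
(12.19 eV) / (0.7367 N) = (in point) 7.515e-15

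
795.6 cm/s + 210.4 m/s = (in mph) 488.4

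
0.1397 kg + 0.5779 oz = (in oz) 5.506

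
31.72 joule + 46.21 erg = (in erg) 3.172e+08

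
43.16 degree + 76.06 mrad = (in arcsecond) 1.711e+05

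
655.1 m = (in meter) 655.1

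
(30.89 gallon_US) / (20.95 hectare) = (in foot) 1.831e-06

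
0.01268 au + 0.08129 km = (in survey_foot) 6.223e+09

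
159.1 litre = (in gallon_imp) 35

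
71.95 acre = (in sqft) 3.134e+06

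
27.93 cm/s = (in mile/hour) 0.6248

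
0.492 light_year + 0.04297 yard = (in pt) 1.319e+19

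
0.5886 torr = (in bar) 0.0007847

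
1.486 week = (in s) 8.987e+05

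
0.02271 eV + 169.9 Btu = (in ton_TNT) 4.284e-05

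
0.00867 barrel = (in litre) 1.378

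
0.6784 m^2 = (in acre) 0.0001676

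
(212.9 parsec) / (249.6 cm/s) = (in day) 3.046e+13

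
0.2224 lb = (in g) 100.9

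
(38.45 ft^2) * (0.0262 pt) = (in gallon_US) 0.008722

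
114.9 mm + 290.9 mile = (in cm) 4.682e+07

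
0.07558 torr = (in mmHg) 0.07558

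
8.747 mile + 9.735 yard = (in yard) 1.54e+04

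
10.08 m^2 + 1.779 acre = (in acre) 1.781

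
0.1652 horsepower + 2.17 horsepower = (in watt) 1741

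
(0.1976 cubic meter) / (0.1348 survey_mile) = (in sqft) 0.009804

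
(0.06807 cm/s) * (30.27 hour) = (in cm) 7418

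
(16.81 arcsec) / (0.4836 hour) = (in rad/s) 4.681e-08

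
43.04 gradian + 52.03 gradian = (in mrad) 1493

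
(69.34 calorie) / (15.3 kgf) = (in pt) 5481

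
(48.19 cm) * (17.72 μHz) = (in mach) 2.508e-08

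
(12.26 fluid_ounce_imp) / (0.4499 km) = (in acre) 1.913e-10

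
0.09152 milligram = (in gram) 9.152e-05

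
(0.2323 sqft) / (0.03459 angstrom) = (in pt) 1.769e+13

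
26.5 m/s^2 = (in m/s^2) 26.5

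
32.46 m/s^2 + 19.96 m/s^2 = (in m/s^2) 52.42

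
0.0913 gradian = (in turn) 0.0002283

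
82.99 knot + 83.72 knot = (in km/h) 308.7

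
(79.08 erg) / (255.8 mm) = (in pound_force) 6.95e-06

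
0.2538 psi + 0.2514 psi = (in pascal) 3483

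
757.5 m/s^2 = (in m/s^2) 757.5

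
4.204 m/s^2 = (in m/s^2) 4.204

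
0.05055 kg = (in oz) 1.783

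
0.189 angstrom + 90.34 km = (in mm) 9.034e+07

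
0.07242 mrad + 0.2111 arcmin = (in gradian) 0.00852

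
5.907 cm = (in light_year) 6.244e-18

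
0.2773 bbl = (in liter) 44.09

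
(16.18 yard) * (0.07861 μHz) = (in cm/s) 0.0001163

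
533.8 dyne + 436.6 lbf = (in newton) 1942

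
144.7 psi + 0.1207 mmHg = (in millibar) 9977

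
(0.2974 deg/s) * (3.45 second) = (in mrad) 17.91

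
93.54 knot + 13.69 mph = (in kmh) 195.3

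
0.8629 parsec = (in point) 7.548e+19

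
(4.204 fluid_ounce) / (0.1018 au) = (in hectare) 8.164e-19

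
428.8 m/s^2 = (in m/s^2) 428.8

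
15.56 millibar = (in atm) 0.01536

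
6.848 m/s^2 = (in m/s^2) 6.848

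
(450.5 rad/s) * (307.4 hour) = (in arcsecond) 1.028e+14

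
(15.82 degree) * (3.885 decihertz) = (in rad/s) 0.1073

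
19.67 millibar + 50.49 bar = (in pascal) 5.051e+06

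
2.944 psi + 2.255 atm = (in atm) 2.455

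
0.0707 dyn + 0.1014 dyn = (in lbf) 3.869e-07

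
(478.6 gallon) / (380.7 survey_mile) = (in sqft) 3.183e-05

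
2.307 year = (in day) 842.1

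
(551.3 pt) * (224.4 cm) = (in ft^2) 4.698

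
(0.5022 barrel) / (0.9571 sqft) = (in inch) 35.35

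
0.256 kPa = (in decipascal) 2560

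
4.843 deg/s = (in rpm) 0.8072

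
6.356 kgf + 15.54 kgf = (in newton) 214.7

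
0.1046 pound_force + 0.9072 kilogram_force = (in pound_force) 2.105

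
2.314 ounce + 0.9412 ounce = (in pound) 0.2035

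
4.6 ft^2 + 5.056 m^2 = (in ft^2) 59.02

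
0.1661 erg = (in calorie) 3.97e-09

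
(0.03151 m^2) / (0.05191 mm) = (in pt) 1.721e+06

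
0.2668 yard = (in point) 691.5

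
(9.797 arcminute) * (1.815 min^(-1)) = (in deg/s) 0.004939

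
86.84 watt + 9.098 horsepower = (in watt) 6871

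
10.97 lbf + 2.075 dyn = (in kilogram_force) 4.976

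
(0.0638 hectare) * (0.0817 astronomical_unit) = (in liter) 7.798e+15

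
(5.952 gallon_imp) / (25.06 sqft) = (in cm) 1.162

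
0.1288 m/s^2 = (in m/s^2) 0.1288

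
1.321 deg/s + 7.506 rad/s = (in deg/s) 431.4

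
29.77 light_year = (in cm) 2.816e+19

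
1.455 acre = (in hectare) 0.5888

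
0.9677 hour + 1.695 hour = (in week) 0.01585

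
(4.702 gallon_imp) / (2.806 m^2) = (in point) 21.59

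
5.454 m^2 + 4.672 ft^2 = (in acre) 0.001455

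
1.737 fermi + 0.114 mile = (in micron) 1.835e+08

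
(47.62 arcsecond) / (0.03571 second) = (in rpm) 0.06174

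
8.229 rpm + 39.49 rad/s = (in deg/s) 2312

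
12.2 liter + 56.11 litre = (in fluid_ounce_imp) 2404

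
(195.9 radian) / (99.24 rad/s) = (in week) 3.264e-06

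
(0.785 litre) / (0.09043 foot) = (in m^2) 0.02848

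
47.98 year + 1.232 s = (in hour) 4.203e+05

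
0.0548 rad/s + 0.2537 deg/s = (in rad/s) 0.05923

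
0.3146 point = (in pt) 0.3146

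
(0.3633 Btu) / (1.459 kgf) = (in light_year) 2.832e-15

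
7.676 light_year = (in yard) 7.942e+16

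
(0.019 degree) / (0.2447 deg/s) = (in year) 2.462e-09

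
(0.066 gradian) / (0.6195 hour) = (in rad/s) 4.649e-07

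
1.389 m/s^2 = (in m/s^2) 1.389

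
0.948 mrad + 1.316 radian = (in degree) 75.46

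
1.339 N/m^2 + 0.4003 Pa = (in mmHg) 0.01305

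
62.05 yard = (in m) 56.74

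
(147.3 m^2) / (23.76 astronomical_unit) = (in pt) 1.175e-07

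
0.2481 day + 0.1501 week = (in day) 1.299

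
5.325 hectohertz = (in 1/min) 3.195e+04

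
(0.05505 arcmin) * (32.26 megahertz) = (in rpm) 4933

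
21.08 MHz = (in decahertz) 2.108e+06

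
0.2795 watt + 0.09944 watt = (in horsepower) 0.0005082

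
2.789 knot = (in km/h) 5.165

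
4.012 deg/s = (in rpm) 0.6687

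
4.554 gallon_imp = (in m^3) 0.0207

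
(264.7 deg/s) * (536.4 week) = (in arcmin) 5.152e+12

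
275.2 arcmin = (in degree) 4.587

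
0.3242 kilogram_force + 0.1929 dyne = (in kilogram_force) 0.3242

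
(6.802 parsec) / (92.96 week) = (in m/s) 3.733e+09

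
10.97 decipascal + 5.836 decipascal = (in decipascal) 16.81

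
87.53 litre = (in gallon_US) 23.12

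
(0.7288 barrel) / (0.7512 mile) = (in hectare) 9.584e-09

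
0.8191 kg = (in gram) 819.1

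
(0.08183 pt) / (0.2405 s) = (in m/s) 0.00012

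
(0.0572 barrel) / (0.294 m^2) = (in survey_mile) 1.922e-05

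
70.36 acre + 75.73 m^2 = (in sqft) 3.066e+06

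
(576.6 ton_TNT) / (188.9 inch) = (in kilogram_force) 5.127e+10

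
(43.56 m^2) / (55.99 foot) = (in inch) 100.5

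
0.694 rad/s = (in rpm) 6.627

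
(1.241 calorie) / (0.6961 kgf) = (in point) 2156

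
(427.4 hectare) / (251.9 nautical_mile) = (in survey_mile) 0.005693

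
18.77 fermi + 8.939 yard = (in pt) 2.317e+04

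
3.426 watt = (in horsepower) 0.004594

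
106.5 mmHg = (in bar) 0.142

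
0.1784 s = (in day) 2.065e-06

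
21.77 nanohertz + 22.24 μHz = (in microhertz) 22.26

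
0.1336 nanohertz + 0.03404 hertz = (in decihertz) 0.3404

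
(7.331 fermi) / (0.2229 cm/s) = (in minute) 5.482e-14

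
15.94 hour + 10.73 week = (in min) 1.091e+05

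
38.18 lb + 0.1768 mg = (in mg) 1.732e+07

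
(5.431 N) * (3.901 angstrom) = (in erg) 0.02119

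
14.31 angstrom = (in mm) 1.431e-06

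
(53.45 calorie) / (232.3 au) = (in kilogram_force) 6.562e-13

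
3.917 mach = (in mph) 2983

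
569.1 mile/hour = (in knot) 494.5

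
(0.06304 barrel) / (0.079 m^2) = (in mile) 7.883e-05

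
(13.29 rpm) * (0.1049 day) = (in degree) 7.227e+05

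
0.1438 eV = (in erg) 2.304e-13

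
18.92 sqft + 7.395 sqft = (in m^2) 2.445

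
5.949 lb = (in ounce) 95.18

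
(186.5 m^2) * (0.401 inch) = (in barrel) 11.95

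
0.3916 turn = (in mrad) 2460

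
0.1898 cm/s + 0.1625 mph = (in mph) 0.1667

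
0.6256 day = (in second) 5.405e+04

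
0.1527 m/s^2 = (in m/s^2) 0.1527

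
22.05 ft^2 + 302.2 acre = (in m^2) 1.223e+06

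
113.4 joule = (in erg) 1.134e+09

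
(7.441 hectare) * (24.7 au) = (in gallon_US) 7.263e+19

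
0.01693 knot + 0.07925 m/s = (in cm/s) 8.796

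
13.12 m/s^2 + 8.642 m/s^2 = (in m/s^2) 21.76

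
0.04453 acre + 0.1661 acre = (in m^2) 852.4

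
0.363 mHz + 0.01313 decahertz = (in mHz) 131.7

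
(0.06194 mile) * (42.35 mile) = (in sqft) 7.313e+07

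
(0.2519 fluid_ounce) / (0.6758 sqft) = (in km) 1.187e-07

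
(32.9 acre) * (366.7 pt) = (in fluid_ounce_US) 5.824e+08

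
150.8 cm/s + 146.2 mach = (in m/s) 4.978e+04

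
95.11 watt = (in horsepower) 0.1275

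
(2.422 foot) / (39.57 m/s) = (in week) 3.085e-08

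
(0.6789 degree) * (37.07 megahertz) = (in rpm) 4.194e+06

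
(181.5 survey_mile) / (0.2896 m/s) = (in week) 1.668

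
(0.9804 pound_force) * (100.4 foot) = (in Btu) 0.1265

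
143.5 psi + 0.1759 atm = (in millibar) 1.007e+04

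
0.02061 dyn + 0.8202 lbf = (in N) 3.648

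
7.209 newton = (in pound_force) 1.621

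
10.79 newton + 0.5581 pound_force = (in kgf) 1.353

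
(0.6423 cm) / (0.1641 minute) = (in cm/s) 0.06523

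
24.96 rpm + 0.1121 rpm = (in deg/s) 150.4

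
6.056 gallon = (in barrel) 0.1442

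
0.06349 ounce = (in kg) 0.0018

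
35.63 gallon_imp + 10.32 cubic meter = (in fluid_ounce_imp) 3.689e+05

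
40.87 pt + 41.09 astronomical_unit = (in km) 6.147e+09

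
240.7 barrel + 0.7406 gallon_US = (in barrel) 240.7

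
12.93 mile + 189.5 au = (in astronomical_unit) 189.5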